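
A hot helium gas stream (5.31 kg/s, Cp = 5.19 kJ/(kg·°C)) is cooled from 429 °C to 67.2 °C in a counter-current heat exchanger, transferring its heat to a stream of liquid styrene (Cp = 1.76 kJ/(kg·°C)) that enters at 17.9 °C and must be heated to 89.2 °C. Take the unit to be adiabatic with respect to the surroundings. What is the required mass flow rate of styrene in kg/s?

Heat released by hot stream: Q = 5.31 × 5.19 × (429 − 67.2) = 9970.8 kJ/s
Energy balance on cold side (adiabatic exchanger): Q = ṁ_c·Cp_c·(T_c,out − T_c,in)
ṁ_c = 9970.8 / [1.76 × (89.2 − 17.9)] = 79.456 kg/s

ṁ_c = 79.5 kg/s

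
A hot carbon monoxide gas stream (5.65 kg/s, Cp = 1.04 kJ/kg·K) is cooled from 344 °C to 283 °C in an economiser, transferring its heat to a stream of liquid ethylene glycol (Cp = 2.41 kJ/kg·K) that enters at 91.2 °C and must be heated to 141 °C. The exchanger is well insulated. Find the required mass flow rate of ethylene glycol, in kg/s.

ṁ_c = 2.99 kg/s

Heat released by hot stream: Q = 5.65 × 1.04 × (344 − 283) = 358.44 kJ/s
Energy balance on cold side (adiabatic exchanger): Q = ṁ_c·Cp_c·(T_c,out − T_c,in)
ṁ_c = 358.44 / [2.41 × (141 − 91.2)] = 2.9865 kg/s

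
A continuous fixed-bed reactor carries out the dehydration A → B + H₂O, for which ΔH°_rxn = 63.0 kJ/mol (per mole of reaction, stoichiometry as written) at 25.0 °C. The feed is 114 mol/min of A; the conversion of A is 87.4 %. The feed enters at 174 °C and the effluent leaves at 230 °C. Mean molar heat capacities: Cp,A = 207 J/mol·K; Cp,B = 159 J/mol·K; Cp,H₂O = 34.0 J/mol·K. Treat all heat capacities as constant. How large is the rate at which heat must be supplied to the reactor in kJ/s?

Q_in = 122 kJ/s

Extent of reaction ξ = 0.874 × 114 = 99.636 mol/min
Reaction term: ξ·ΔH°_rxn = 99.636 × 63.0 = 6277.1 kJ/min
Sensible, feed 174→25 °C: -3516.1 kJ/min
Outlet flows (mol/min): A 14.364, B 99.636, H₂O 99.636
Sensible, products 25→230 °C: 4551.6 kJ/min
Q = ΔH = 7312.6 kJ/min = 121.88 kW
Heat supplied = 121.88 kJ/s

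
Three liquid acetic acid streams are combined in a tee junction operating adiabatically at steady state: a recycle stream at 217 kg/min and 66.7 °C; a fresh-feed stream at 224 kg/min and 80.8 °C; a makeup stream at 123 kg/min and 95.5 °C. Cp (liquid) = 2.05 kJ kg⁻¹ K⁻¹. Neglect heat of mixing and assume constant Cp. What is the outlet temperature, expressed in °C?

T_out = 78.6 °C

Adiabatic, steady state ⇒ Σ ṁᵢCp,ᵢ(T_out − Tᵢ) = 0
Σ ṁᵢCp,ᵢTᵢ = 217×2.05×66.7 + 224×2.05×80.8 + 123×2.05×95.5 = 90855
Σ ṁᵢCp,ᵢ = 217×2.05 + 224×2.05 + 123×2.05 = 1156.2
T_out = 90855 / 1156.2 = 78.581 °C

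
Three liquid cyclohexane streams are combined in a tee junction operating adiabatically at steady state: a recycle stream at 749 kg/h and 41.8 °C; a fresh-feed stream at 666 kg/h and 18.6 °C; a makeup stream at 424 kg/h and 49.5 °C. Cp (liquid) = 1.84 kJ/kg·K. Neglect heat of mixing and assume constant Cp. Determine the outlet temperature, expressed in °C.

T_out = 35.2 °C

Adiabatic, steady state ⇒ Σ ṁᵢCp,ᵢ(T_out − Tᵢ) = 0
T_out = Σ ṁᵢCp,ᵢTᵢ / Σ ṁᵢCp,ᵢ
      = 119020 / 3383.8 = 35.173 °C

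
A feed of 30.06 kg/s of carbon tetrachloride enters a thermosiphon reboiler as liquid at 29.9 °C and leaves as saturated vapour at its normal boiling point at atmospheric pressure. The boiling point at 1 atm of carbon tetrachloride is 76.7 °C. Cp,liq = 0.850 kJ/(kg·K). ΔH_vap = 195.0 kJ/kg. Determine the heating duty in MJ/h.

Q = 25400 MJ/h

liquid 29.9→76.7 °C: 39.78 kJ/kg
vaporisation at 76.7 °C: 195 kJ/kg
Δh = 39.78 + 195 = 234.78 kJ/kg
Q = ṁ·Δh = 30.06 kg/s × 234.78 kJ/kg = 7057.5 kJ/s
|Q| = 7057.5 kW = 25407 MJ/h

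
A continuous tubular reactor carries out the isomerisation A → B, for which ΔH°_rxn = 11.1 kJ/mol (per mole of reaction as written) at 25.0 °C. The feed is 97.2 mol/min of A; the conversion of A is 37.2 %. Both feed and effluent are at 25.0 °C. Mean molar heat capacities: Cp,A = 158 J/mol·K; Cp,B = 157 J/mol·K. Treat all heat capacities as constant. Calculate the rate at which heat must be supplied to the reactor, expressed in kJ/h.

Extent of reaction ξ = 0.372 × 97.2 = 36.158 mol/min
Reaction term: ξ·ΔH°_rxn = 36.158 × 11.1 = 401.36 kJ/min
Q = ΔH = 401.36 kJ/min = 6.6893 kW
Heat supplied = 24081 kJ/h

Q_in = 24100 kJ/h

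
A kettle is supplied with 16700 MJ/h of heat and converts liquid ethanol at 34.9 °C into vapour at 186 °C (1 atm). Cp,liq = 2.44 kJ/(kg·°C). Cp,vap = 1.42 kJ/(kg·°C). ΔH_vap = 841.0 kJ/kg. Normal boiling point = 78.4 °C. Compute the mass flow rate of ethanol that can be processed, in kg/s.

Δh = 2.44×(78.4−34.9) + 841.0 + 1.42×(186−78.4) = 1099.9 kJ/kg
Q = 16700 MJ/h = 4638.9 kJ/s = 4638.9 kJ/s
ṁ = Q/Δh = 4638.9 / 1099.9 = 4.2174 kg/s

ṁ = 4.22 kg/s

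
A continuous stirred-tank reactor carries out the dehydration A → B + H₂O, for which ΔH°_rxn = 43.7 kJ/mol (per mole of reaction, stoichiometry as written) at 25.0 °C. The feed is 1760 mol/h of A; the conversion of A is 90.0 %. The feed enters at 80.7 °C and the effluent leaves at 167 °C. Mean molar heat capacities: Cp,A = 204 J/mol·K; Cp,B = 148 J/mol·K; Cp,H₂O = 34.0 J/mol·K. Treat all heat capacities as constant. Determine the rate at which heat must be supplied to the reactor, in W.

Extent of reaction ξ = 0.900 × 1760 = 1584 mol/h
Reaction term: ξ·ΔH°_rxn = 1584 × 43.7 = 69221 kJ/h
Sensible, feed 80.7→25 °C: -19999 kJ/h
Outlet flows (mol/h): A 176, B 1584, H₂O 1584
Sensible, products 25→167 °C: 46035 kJ/h
Q = ΔH = 95258 kJ/h = 26.46 kW
Heat supplied = 26460 W

Q_in = 26500 W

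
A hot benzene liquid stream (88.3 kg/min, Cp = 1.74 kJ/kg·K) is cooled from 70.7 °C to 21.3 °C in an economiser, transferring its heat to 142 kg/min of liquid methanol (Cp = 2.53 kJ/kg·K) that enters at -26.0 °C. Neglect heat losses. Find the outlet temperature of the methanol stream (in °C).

T_c,out = -4.87 °C

Heat released by hot stream: Q = 88.3 × 1.74 × (70.7 − 21.3) = 7589.9 kJ/min
Energy balance on cold side (adiabatic exchanger): Q = ṁ_c·Cp_c·(T_c,out − T_c,in)
T_c,out = -26.0 + 7589.9/(142 × 2.53) = -4.8735 °C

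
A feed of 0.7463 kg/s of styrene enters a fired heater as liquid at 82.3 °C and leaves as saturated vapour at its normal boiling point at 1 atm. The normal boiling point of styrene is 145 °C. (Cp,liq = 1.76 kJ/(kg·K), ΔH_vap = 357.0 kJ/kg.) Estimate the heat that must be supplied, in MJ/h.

liquid 82.3→145 °C: 110.35 kJ/kg
vaporisation at 145 °C: 357 kJ/kg
Δh = 110.35 + 357 = 467.35 kJ/kg
Q = ṁ·Δh = 0.7463 kg/s × 467.35 kJ/kg = 348.78 kJ/s
|Q| = 348.78 kW = 1255.6 MJ/h

Q = 1260 MJ/h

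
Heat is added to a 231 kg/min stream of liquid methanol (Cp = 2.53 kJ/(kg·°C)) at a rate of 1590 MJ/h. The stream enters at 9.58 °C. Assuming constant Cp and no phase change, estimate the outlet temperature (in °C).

T_out = 54.9 °C

Q = 1590 MJ/h = 26500 kJ/min
ΔT = Q/(ṁ·Cp) = 26500/(231×2.53) = 45.343 K
T_out = 9.58 + 45.343 = 54.923 °C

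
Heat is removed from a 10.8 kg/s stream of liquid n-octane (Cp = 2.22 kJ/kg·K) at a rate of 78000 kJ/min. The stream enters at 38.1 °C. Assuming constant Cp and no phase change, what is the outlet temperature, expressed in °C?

Q = 78000 kJ/min = 1300 kJ/s
ΔT = Q/(ṁ·Cp) = 1300/(10.8×2.22) = 54.221 K
T_out = 38.1 − 54.221 = -16.121 °C

T_out = -16.1 °C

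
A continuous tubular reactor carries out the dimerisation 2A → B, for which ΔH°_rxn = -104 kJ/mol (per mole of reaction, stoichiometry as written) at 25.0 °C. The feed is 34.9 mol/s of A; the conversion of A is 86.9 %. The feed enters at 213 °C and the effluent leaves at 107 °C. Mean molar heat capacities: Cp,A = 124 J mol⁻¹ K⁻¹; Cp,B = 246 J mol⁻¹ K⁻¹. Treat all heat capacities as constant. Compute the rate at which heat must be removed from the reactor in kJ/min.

Q_out = 122000 kJ/min

Extent of reaction ξ = 0.869 × 34.9 / 2 = 15.164 mol/s
Reaction term: ξ·ΔH°_rxn = 15.164 × -104 = -1577.1 kJ/s
Sensible, feed 213→25 °C: -813.59 kJ/s
Outlet flows (mol/s): A 4.5719, B 15.164
Sensible, products 25→107 °C: 352.38 kJ/s
Q = ΔH = -2038.3 kJ/s = -2038.3 kW
Heat removed = 122300 kJ/min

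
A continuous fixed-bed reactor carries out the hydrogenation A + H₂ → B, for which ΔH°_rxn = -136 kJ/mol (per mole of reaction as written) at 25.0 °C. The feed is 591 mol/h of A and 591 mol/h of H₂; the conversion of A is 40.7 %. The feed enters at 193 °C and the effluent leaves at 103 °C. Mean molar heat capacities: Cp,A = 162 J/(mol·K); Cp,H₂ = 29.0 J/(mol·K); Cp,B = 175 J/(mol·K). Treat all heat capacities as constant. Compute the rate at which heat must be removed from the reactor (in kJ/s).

Extent of reaction ξ = 0.407 × 591 = 240.54 mol/h
Reaction term: ξ·ΔH°_rxn = 240.54 × -136 = -32713 kJ/h
Sensible, feed 193→25 °C: -18964 kJ/h
Outlet flows (mol/h): A 350.46, H₂ 350.46, B 240.54
Sensible, products 25→103 °C: 8504.5 kJ/h
Q = ΔH = -43173 kJ/h = -11.992 kW
Heat removed = 11.992 kJ/s

Q_out = 12.0 kJ/s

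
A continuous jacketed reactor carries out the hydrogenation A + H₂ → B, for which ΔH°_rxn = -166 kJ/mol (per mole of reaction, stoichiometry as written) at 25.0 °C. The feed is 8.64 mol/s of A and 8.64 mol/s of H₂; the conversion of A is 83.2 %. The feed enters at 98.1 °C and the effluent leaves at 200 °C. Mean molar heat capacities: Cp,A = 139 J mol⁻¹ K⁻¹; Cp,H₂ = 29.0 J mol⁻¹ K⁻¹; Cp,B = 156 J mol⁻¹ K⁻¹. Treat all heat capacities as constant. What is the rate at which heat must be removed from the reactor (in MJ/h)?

Extent of reaction ξ = 0.832 × 8.64 = 7.1885 mol/s
Reaction term: ξ·ΔH°_rxn = 7.1885 × -166 = -1193.3 kJ/s
Sensible, feed 98.1→25 °C: -106.11 kJ/s
Outlet flows (mol/s): A 1.4515, H₂ 1.4515, B 7.1885
Sensible, products 25→200 °C: 238.92 kJ/s
Q = ΔH = -1060.5 kJ/s = -1060.5 kW
Heat removed = 3817.7 MJ/h

Q_out = 3820 MJ/h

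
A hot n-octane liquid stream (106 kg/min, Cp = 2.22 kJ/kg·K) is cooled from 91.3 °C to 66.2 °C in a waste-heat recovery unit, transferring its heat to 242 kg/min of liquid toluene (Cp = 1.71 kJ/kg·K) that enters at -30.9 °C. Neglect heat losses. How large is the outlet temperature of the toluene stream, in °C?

Heat released by hot stream: Q = 106 × 2.22 × (91.3 − 66.2) = 5906.5 kJ/min
Energy balance on cold side (adiabatic exchanger): Q = ṁ_c·Cp_c·(T_c,out − T_c,in)
T_c,out = -30.9 + 5906.5/(242 × 1.71) = -16.627 °C

T_c,out = -16.6 °C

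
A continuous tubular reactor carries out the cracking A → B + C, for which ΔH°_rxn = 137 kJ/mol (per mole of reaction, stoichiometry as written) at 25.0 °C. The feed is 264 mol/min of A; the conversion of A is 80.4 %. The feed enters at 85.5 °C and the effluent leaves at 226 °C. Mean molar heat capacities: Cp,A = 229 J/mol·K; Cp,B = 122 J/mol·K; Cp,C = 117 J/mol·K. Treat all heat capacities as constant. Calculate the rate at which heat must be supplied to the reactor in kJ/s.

Extent of reaction ξ = 0.804 × 264 = 212.26 mol/min
Reaction term: ξ·ΔH°_rxn = 212.26 × 137 = 29079 kJ/min
Sensible, feed 85.5→25 °C: -3657.6 kJ/min
Outlet flows (mol/min): A 51.744, B 212.26, C 212.26
Sensible, products 25→226 °C: 12578 kJ/min
Q = ΔH = 38000 kJ/min = 633.33 kW
Heat supplied = 633.33 kJ/s

Q_in = 633 kJ/s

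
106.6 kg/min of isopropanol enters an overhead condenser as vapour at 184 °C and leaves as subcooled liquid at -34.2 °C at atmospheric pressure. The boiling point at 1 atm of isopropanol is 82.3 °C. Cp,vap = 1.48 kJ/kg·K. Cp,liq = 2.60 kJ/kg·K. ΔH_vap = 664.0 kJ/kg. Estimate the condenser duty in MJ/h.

vapour 184→82.3 °C: -150.52 kJ/kg
condensation at 82.3 °C: -664 kJ/kg
liquid 82.3→-34.2 °C: -302.9 kJ/kg
Δh = -150.52 + -664 + -302.9 = -1117.4 kJ/kg
Q = ṁ·Δh = 106.6 kg/min × -1117.4 kJ/kg = -119120 kJ/min
|Q| = 1985.3 kW = 7147 MJ/h

Q_c = 7150 MJ/h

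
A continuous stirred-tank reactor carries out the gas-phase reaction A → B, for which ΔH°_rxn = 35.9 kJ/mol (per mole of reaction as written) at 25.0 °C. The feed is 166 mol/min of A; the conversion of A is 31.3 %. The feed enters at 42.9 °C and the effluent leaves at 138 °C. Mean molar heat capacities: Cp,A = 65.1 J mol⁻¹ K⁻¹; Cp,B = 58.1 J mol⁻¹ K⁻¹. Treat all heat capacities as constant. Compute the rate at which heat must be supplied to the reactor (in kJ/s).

Extent of reaction ξ = 0.313 × 166 = 51.958 mol/min
Reaction term: ξ·ΔH°_rxn = 51.958 × 35.9 = 1865.3 kJ/min
Sensible, feed 42.9→25 °C: -193.44 kJ/min
Outlet flows (mol/min): A 114.04, B 51.958
Sensible, products 25→138 °C: 1180 kJ/min
Q = ΔH = 2851.9 kJ/min = 47.532 kW
Heat supplied = 47.532 kJ/s

Q_in = 47.5 kJ/s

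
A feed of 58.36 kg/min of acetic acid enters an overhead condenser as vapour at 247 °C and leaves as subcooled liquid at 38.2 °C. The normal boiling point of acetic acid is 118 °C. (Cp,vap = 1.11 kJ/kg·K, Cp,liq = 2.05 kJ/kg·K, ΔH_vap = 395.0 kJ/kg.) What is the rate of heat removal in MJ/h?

Q_c = 2460 MJ/h

vapour 247→118 °C: -143.19 kJ/kg
condensation at 118 °C: -395 kJ/kg
liquid 118→38.2 °C: -163.59 kJ/kg
Δh = -143.19 + -395 + -163.59 = -701.78 kJ/kg
Q = ṁ·Δh = 58.36 kg/min × -701.78 kJ/kg = -40956 kJ/min
|Q| = 682.6 kW = 2457.4 MJ/h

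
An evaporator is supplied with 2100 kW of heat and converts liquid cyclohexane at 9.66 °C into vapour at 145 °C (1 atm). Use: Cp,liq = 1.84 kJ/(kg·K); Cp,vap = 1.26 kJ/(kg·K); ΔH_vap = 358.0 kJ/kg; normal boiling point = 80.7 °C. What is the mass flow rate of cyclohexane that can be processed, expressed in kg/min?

Δh = 1.84×(80.7−9.66) + 358.0 + 1.26×(145−80.7) = 569.73 kJ/kg
Q = 2100 kW = 2100 kJ/s = 126000 kJ/min
ṁ = Q/Δh = 126000 / 569.73 = 221.16 kg/min

ṁ = 221 kg/min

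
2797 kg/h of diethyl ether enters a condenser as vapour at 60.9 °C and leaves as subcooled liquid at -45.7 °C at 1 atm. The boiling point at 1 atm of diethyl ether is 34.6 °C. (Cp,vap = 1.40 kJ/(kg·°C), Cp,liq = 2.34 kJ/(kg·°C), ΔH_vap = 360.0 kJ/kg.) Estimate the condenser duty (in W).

vapour 60.9→34.6 °C: -36.82 kJ/kg
condensation at 34.6 °C: -360 kJ/kg
liquid 34.6→-45.7 °C: -187.9 kJ/kg
Δh = -36.82 + -360 + -187.9 = -584.72 kJ/kg
Q = ṁ·Δh = 2797 kg/h × -584.72 kJ/kg = -1.6355e+06 kJ/h
|Q| = 454.3 kW = 454300 W

Q_c = 454000 W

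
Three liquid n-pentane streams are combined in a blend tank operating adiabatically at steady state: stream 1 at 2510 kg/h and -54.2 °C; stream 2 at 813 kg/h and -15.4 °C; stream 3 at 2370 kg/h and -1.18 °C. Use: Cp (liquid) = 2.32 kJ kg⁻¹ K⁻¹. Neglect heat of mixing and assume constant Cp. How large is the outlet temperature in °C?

No heat crosses the boundary, so H_out = H_in.
T_out = Σ ṁᵢCp,ᵢTᵢ / Σ ṁᵢCp,ᵢ
      = -351150 / 13208 = -26.587 °C

T_out = -26.6 °C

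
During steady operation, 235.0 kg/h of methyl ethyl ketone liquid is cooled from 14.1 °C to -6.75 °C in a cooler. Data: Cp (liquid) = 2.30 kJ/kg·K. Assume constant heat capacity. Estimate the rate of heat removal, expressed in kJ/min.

Q_c = 188 kJ/min

Q = ṁ·Cp·ΔT = 235.0 × 2.30 × (-6.75 − 14.1) = -11269 kJ/h
Converting: 11269 / 3600 s = 3.1304 kW
Cooling duty = 187.82 kJ/min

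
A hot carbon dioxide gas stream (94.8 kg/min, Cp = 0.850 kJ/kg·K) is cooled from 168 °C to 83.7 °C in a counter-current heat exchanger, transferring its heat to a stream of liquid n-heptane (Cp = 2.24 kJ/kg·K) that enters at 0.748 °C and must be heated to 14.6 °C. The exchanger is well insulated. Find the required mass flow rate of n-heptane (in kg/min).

Heat released by hot stream: Q = 94.8 × 0.850 × (168 − 83.7) = 6792.9 kJ/min
Energy balance on cold side (adiabatic exchanger): Q = ṁ_c·Cp_c·(T_c,out − T_c,in)
ṁ_c = 6792.9 / [2.24 × (14.6 − 0.748)] = 218.92 kg/min

ṁ_c = 219 kg/min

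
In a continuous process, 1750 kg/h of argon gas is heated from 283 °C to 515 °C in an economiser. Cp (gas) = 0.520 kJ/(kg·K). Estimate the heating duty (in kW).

Q = ṁ·Cp·ΔT = 1750 × 0.520 × (515 − 283) = 211120 kJ/h
Converting: 211120 / 3600 s = 58.644 kW

Q = 58.6 kW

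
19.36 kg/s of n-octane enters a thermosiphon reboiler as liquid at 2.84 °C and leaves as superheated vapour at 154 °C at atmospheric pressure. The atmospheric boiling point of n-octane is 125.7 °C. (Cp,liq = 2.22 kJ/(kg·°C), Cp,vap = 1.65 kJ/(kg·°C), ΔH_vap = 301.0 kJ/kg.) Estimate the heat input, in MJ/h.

Q = 43200 MJ/h

liquid 2.84→125.7 °C: 272.75 kJ/kg
vaporisation at 125.7 °C: 301 kJ/kg
vapour 125.7→154 °C: 46.695 kJ/kg
Δh = 272.75 + 301 + 46.695 = 620.44 kJ/kg
Q = ṁ·Δh = 19.36 kg/s × 620.44 kJ/kg = 12012 kJ/s
|Q| = 12012 kW = 43242 MJ/h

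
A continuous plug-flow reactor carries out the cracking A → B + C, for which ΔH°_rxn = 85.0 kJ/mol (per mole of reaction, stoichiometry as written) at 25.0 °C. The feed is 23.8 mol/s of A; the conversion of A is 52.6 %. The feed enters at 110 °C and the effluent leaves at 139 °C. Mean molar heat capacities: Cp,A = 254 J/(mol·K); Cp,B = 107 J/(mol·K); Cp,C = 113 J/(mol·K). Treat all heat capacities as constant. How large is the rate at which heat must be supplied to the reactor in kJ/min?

Q_in = 71500 kJ/min

Extent of reaction ξ = 0.526 × 23.8 = 12.519 mol/s
Reaction term: ξ·ΔH°_rxn = 12.519 × 85.0 = 1064.1 kJ/s
Sensible, feed 110→25 °C: -513.84 kJ/s
Outlet flows (mol/s): A 11.281, B 12.519, C 12.519
Sensible, products 25→139 °C: 640.63 kJ/s
Q = ΔH = 1190.9 kJ/s = 1190.9 kW
Heat supplied = 71453 kJ/min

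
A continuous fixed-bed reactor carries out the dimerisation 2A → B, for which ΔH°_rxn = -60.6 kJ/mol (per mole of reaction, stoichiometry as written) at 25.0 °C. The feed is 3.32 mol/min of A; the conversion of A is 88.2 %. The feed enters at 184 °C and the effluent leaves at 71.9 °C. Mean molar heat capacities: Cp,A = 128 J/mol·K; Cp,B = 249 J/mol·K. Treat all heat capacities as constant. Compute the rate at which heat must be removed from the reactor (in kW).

Q_out = 2.28 kW

Extent of reaction ξ = 0.882 × 3.32 / 2 = 1.4641 mol/min
Reaction term: ξ·ΔH°_rxn = 1.4641 × -60.6 = -88.726 kJ/min
Sensible, feed 184→25 °C: -67.569 kJ/min
Outlet flows (mol/min): A 0.39176, B 1.4641
Sensible, products 25→71.9 °C: 19.45 kJ/min
Q = ΔH = -136.84 kJ/min = -2.2807 kW
Heat removed = 2.2807 kW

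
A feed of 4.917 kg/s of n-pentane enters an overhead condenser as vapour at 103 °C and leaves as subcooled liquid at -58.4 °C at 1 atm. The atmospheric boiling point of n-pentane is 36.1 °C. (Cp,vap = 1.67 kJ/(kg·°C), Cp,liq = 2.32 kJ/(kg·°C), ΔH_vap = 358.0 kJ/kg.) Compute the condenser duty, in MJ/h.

vapour 103→36.1 °C: -111.72 kJ/kg
condensation at 36.1 °C: -358 kJ/kg
liquid 36.1→-58.4 °C: -219.24 kJ/kg
Δh = -111.72 + -358 + -219.24 = -688.96 kJ/kg
Q = ṁ·Δh = 4.917 kg/s × -688.96 kJ/kg = -3387.6 kJ/s
|Q| = 3387.6 kW = 12195 MJ/h

Q_c = 12200 MJ/h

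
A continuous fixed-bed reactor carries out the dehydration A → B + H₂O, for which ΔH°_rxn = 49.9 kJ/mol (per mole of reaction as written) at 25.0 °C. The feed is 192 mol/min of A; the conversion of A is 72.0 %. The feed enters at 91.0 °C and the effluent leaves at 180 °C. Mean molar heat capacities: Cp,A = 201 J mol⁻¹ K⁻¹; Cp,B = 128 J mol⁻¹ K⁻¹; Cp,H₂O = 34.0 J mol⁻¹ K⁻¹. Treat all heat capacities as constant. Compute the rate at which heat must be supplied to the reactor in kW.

Q_in = 158 kW

Extent of reaction ξ = 0.720 × 192 = 138.24 mol/min
Reaction term: ξ·ΔH°_rxn = 138.24 × 49.9 = 6898.2 kJ/min
Sensible, feed 91.0→25 °C: -2547.1 kJ/min
Outlet flows (mol/min): A 53.76, B 138.24, H₂O 138.24
Sensible, products 25→180 °C: 5146.1 kJ/min
Q = ΔH = 9497.2 kJ/min = 158.29 kW
Heat supplied = 158.29 kW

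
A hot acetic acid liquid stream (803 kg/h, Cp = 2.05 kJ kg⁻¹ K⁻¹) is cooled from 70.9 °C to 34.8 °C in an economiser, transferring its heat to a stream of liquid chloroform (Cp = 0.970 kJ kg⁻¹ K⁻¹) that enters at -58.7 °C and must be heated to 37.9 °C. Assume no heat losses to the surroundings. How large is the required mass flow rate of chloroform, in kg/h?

ṁ_c = 634 kg/h

Heat released by hot stream: Q = 803 × 2.05 × (70.9 − 34.8) = 59426 kJ/h
Energy balance on cold side (adiabatic exchanger): Q = ṁ_c·Cp_c·(T_c,out − T_c,in)
ṁ_c = 59426 / [0.970 × (37.9 − -58.7)] = 634.2 kg/h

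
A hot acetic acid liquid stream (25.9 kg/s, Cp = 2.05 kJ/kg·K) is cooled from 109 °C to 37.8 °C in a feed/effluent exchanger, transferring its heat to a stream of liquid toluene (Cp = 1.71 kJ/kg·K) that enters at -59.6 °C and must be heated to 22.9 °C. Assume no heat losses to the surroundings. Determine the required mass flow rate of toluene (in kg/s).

Heat released by hot stream: Q = 25.9 × 2.05 × (109 − 37.8) = 3780.4 kJ/s
Energy balance on cold side (adiabatic exchanger): Q = ṁ_c·Cp_c·(T_c,out − T_c,in)
ṁ_c = 3780.4 / [1.71 × (22.9 − -59.6)] = 26.797 kg/s

ṁ_c = 26.8 kg/s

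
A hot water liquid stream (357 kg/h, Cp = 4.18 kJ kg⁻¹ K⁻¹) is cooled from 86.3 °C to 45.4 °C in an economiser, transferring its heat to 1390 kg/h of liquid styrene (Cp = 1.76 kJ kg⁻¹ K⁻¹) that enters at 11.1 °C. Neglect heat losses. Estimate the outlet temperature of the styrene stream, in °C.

Heat released by hot stream: Q = 357 × 4.18 × (86.3 − 45.4) = 61033 kJ/h
Energy balance on cold side (adiabatic exchanger): Q = ṁ_c·Cp_c·(T_c,out − T_c,in)
T_c,out = 11.1 + 61033/(1390 × 1.76) = 36.048 °C

T_c,out = 36.0 °C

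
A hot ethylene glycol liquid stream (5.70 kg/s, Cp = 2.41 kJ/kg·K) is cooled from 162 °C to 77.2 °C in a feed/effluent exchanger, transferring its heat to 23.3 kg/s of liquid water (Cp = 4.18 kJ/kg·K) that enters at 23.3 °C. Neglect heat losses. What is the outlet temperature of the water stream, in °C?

T_c,out = 35.3 °C

Heat released by hot stream: Q = 5.70 × 2.41 × (162 − 77.2) = 1164.9 kJ/s
Energy balance on cold side (adiabatic exchanger): Q = ṁ_c·Cp_c·(T_c,out − T_c,in)
T_c,out = 23.3 + 1164.9/(23.3 × 4.18) = 35.261 °C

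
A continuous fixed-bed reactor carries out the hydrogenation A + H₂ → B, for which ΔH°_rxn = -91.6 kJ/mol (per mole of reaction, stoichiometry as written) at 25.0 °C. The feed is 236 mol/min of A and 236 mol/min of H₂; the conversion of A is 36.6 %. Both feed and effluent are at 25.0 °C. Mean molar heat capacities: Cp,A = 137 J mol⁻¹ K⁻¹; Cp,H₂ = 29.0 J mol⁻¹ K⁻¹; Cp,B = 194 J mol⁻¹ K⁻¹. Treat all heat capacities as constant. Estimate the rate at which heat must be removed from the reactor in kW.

Q_out = 132 kW

Extent of reaction ξ = 0.366 × 236 = 86.376 mol/min
Reaction term: ξ·ΔH°_rxn = 86.376 × -91.6 = -7912 kJ/min
Q = ΔH = -7912 kJ/min = -131.87 kW
Heat removed = 131.87 kW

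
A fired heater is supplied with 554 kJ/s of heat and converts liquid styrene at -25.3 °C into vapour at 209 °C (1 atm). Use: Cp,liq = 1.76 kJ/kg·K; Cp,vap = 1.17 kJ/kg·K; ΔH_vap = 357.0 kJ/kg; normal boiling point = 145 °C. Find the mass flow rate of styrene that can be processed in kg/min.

ṁ = 45.4 kg/min

Δh = 1.76×(145−-25.3) + 357.0 + 1.17×(209−145) = 731.61 kJ/kg
Q = 554 kJ/s = 554 kJ/s = 33240 kJ/min
ṁ = Q/Δh = 33240 / 731.61 = 45.434 kg/min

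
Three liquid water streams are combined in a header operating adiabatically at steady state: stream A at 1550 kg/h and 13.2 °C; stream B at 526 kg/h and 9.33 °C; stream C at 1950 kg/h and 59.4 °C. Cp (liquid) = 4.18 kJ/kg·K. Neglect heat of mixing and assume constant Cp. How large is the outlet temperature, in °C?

Energy balance with Q = 0: Σ ṁᵢCp,ᵢ(T_out − Tᵢ) = 0
Σ ṁᵢCp,ᵢTᵢ = 1550×4.18×13.2 + 526×4.18×9.33 + 1950×4.18×59.4 = 590210
Σ ṁᵢCp,ᵢ = 1550×4.18 + 526×4.18 + 1950×4.18 = 16829
T_out = 590210 / 16829 = 35.071 °C

T_out = 35.1 °C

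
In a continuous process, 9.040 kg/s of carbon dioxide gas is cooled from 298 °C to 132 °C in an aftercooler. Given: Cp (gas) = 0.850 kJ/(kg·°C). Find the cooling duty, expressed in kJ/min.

Q = ṁ·Cp·ΔT = 9.040 × 0.850 × (132 − 298) = -1275.5 kJ/s
Cooling duty = 76533 kJ/min

Q_c = 76500 kJ/min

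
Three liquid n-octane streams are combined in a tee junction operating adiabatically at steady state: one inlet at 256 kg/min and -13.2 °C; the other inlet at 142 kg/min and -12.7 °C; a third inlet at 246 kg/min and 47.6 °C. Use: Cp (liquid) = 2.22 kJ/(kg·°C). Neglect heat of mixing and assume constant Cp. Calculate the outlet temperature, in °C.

No heat crosses the boundary, so H_out = H_in.
Σ ṁᵢCp,ᵢTᵢ = 256×2.22×-13.2 + 142×2.22×-12.7 + 246×2.22×47.6 = 14490
Σ ṁᵢCp,ᵢ = 256×2.22 + 142×2.22 + 246×2.22 = 1429.7
T_out = 14490 / 1429.7 = 10.135 °C

T_out = 10.1 °C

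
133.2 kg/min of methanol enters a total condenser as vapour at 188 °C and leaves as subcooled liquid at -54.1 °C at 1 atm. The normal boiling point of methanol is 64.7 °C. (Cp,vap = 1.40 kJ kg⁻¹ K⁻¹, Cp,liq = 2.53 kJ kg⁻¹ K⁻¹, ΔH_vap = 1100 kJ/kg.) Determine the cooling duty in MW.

vapour 188→64.7 °C: -172.62 kJ/kg
condensation at 64.7 °C: -1100 kJ/kg
liquid 64.7→-54.1 °C: -300.56 kJ/kg
Δh = -172.62 + -1100 + -300.56 = -1573.2 kJ/kg
Q = ṁ·Δh = 133.2 kg/min × -1573.2 kJ/kg = -209550 kJ/min
|Q| = 3492.5 kW = 3.4925 MW

Q_c = 3.49 MW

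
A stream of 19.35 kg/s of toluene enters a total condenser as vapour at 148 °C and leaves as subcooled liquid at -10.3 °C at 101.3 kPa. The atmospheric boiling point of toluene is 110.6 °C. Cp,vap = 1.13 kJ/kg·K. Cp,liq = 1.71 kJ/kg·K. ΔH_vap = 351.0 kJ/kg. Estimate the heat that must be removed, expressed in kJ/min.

Q_c = 697000 kJ/min

vapour 148→110.6 °C: -42.262 kJ/kg
condensation at 110.6 °C: -351 kJ/kg
liquid 110.6→-10.3 °C: -206.74 kJ/kg
Δh = -42.262 + -351 + -206.74 = -600 kJ/kg
Q = ṁ·Δh = 19.35 kg/s × -600 kJ/kg = -11610 kJ/s
|Q| = 11610 kW = 696600 kJ/min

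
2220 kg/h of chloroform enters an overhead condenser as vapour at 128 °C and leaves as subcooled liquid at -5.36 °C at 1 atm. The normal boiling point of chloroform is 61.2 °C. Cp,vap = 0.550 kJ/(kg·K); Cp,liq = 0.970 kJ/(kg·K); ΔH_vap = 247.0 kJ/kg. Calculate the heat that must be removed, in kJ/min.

Q_c = 12900 kJ/min

vapour 128→61.2 °C: -36.74 kJ/kg
condensation at 61.2 °C: -247 kJ/kg
liquid 61.2→-5.36 °C: -64.563 kJ/kg
Δh = -36.74 + -247 + -64.563 = -348.3 kJ/kg
Q = ṁ·Δh = 2220 kg/h × -348.3 kJ/kg = -773230 kJ/h
|Q| = 214.79 kW = 12887 kJ/min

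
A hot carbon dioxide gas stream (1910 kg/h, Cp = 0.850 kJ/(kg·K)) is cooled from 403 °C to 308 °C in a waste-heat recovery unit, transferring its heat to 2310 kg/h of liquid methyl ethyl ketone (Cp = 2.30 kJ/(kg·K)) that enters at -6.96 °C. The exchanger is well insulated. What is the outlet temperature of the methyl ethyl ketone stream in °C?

Heat released by hot stream: Q = 1910 × 0.850 × (403 − 308) = 154230 kJ/h
Energy balance on cold side (adiabatic exchanger): Q = ṁ_c·Cp_c·(T_c,out − T_c,in)
T_c,out = -6.96 + 154230/(2310 × 2.30) = 22.069 °C

T_c,out = 22.1 °C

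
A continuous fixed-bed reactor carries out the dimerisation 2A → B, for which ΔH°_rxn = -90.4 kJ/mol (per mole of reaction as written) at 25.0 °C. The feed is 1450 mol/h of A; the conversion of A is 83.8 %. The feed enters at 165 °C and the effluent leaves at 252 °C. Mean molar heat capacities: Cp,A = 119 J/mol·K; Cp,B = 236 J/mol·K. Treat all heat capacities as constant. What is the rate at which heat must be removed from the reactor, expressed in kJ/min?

Q_out = 670 kJ/min

Extent of reaction ξ = 0.838 × 1450 / 2 = 607.55 mol/h
Reaction term: ξ·ΔH°_rxn = 607.55 × -90.4 = -54923 kJ/h
Sensible, feed 165→25 °C: -24157 kJ/h
Outlet flows (mol/h): A 234.9, B 607.55
Sensible, products 25→252 °C: 38893 kJ/h
Q = ΔH = -40186 kJ/h = -11.163 kW
Heat removed = 669.77 kJ/min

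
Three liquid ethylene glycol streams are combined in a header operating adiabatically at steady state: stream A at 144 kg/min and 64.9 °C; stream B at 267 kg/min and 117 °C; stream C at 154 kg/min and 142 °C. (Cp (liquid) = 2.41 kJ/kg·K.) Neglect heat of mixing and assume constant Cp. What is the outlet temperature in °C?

T_out = 111 °C

Energy balance with Q = 0: Σ ṁᵢCp,ᵢ(T_out − Tᵢ) = 0
T_out = Σ ṁᵢCp,ᵢTᵢ / Σ ṁᵢCp,ᵢ
      = 150510 / 1361.7 = 110.54 °C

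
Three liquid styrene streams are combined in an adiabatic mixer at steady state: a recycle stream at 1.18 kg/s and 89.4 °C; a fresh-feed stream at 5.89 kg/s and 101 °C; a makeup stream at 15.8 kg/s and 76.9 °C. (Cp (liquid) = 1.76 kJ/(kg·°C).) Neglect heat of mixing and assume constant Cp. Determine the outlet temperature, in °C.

Adiabatic, steady state ⇒ Σ ṁᵢCp,ᵢ(T_out − Tᵢ) = 0
Σ ṁᵢCp,ᵢTᵢ = 1.18×1.76×89.4 + 5.89×1.76×101 + 15.8×1.76×76.9 = 3371.1
Σ ṁᵢCp,ᵢ = 1.18×1.76 + 5.89×1.76 + 15.8×1.76 = 40.251
T_out = 3371.1 / 40.251 = 83.752 °C

T_out = 83.8 °C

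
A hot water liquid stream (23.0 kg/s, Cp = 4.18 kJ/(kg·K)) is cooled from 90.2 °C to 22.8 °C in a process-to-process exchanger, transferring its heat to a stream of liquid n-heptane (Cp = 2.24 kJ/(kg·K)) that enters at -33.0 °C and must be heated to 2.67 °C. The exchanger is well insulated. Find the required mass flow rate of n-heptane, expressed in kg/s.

Heat released by hot stream: Q = 23.0 × 4.18 × (90.2 − 22.8) = 6479.8 kJ/s
Energy balance on cold side (adiabatic exchanger): Q = ṁ_c·Cp_c·(T_c,out − T_c,in)
ṁ_c = 6479.8 / [2.24 × (2.67 − -33.0)] = 81.099 kg/s

ṁ_c = 81.1 kg/s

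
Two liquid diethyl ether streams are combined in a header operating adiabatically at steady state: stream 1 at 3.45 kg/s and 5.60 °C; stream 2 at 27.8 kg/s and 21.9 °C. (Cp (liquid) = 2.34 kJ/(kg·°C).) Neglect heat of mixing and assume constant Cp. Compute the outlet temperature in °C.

Adiabatic, steady state ⇒ Σ ṁᵢCp,ᵢ(T_out − Tᵢ) = 0
T_out = Σ ṁᵢCp,ᵢTᵢ / Σ ṁᵢCp,ᵢ
      = 1469.8 / 73.125 = 20.1 °C

T_out = 20.1 °C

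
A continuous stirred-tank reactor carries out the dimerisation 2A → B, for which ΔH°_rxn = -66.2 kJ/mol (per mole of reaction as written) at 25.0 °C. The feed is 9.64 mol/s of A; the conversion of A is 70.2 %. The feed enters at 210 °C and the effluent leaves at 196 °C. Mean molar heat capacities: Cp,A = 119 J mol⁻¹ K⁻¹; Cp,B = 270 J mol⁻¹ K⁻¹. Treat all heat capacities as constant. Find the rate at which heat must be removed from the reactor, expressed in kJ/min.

Extent of reaction ξ = 0.702 × 9.64 / 2 = 3.3836 mol/s
Reaction term: ξ·ΔH°_rxn = 3.3836 × -66.2 = -224 kJ/s
Sensible, feed 210→25 °C: -212.22 kJ/s
Outlet flows (mol/s): A 2.8727, B 3.3836
Sensible, products 25→196 °C: 214.68 kJ/s
Q = ΔH = -221.54 kJ/s = -221.54 kW
Heat removed = 13293 kJ/min

Q_out = 13300 kJ/min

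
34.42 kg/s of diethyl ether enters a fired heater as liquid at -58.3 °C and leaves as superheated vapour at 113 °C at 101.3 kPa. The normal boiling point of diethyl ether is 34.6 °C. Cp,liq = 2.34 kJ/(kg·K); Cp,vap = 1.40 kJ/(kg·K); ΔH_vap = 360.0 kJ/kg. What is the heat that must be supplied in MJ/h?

liquid -58.3→34.6 °C: 217.39 kJ/kg
vaporisation at 34.6 °C: 360 kJ/kg
vapour 34.6→113 °C: 109.76 kJ/kg
Δh = 217.39 + 360 + 109.76 = 687.15 kJ/kg
Q = ṁ·Δh = 34.42 kg/s × 687.15 kJ/kg = 23652 kJ/s
|Q| = 23652 kW = 85146 MJ/h

Q = 85100 MJ/h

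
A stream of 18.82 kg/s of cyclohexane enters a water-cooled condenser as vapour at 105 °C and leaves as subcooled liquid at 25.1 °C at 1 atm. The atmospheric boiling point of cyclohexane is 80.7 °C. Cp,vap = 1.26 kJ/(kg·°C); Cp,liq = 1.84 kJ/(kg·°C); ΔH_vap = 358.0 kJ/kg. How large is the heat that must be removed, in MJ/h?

Q_c = 33300 MJ/h

vapour 105→80.7 °C: -30.618 kJ/kg
condensation at 80.7 °C: -358 kJ/kg
liquid 80.7→25.1 °C: -102.3 kJ/kg
Δh = -30.618 + -358 + -102.3 = -490.92 kJ/kg
Q = ṁ·Δh = 18.82 kg/s × -490.92 kJ/kg = -9239.2 kJ/s
|Q| = 9239.2 kW = 33261 MJ/h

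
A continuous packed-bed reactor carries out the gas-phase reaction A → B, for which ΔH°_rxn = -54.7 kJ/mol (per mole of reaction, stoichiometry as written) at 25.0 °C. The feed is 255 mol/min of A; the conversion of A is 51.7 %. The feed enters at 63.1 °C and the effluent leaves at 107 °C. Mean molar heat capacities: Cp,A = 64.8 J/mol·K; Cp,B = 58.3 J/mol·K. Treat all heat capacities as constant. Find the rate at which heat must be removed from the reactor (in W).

Q_out = 109000 W

Extent of reaction ξ = 0.517 × 255 = 131.84 mol/min
Reaction term: ξ·ΔH°_rxn = 131.84 × -54.7 = -7211.4 kJ/min
Sensible, feed 63.1→25 °C: -629.56 kJ/min
Outlet flows (mol/min): A 123.16, B 131.84
Sensible, products 25→107 °C: 1284.7 kJ/min
Q = ΔH = -6556.2 kJ/min = -109.27 kW
Heat removed = 109270 W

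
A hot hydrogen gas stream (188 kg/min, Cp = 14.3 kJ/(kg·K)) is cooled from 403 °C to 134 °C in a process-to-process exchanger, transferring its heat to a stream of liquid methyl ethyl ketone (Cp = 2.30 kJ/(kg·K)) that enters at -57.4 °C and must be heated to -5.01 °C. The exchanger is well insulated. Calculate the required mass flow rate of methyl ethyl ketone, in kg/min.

Heat released by hot stream: Q = 188 × 14.3 × (403 − 134) = 723180 kJ/min
Energy balance on cold side (adiabatic exchanger): Q = ṁ_c·Cp_c·(T_c,out − T_c,in)
ṁ_c = 723180 / [2.30 × (-5.01 − -57.4)] = 6001.6 kg/min

ṁ_c = 6000 kg/min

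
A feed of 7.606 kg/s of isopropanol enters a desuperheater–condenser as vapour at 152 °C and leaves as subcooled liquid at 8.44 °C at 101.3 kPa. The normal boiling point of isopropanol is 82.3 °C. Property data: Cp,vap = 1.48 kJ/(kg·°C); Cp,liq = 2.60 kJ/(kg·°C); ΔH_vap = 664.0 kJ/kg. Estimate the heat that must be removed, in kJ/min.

vapour 152→82.3 °C: -103.16 kJ/kg
condensation at 82.3 °C: -664 kJ/kg
liquid 82.3→8.44 °C: -192.04 kJ/kg
Δh = -103.16 + -664 + -192.04 = -959.19 kJ/kg
Q = ṁ·Δh = 7.606 kg/s × -959.19 kJ/kg = -7295.6 kJ/s
|Q| = 7295.6 kW = 437740 kJ/min

Q_c = 438000 kJ/min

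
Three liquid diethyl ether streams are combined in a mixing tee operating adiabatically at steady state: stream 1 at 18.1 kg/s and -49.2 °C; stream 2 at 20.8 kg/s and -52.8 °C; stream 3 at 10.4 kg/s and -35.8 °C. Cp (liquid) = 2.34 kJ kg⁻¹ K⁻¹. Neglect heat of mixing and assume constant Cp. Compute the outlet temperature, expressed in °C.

T_out = -47.9 °C

Adiabatic, steady state ⇒ Σ ṁᵢCp,ᵢ(T_out − Tᵢ) = 0
T_out = Σ ṁᵢCp,ᵢTᵢ / Σ ṁᵢCp,ᵢ
      = -5524.9 / 115.36 = -47.892 °C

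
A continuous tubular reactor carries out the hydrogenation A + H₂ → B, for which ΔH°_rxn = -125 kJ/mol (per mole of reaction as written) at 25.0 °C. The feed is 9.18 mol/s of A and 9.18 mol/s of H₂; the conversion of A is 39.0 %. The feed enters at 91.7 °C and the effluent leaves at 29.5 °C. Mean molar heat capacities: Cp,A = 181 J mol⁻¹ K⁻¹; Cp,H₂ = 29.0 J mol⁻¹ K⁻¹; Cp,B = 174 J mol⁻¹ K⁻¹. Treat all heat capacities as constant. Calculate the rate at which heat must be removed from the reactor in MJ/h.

Extent of reaction ξ = 0.390 × 9.18 = 3.5802 mol/s
Reaction term: ξ·ΔH°_rxn = 3.5802 × -125 = -447.53 kJ/s
Sensible, feed 91.7→25 °C: -128.58 kJ/s
Outlet flows (mol/s): A 5.5998, H₂ 5.5998, B 3.5802
Sensible, products 25→29.5 °C: 8.0951 kJ/s
Q = ΔH = -568.01 kJ/s = -568.01 kW
Heat removed = 2044.9 MJ/h

Q_out = 2040 MJ/h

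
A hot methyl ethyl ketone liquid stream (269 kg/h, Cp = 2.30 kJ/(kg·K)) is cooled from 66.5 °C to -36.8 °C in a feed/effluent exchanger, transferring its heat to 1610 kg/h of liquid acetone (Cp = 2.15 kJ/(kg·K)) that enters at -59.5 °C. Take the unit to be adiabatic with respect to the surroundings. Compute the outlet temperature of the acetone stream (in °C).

Heat released by hot stream: Q = 269 × 2.30 × (66.5 − -36.8) = 63912 kJ/h
Energy balance on cold side (adiabatic exchanger): Q = ṁ_c·Cp_c·(T_c,out − T_c,in)
T_c,out = -59.5 + 63912/(1610 × 2.15) = -41.036 °C

T_c,out = -41.0 °C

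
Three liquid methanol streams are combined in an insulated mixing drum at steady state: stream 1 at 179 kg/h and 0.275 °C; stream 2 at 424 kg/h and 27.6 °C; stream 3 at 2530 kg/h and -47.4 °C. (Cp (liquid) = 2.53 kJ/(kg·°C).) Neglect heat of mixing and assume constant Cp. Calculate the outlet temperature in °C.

Adiabatic, steady state ⇒ Σ ṁᵢCp,ᵢ(T_out − Tᵢ) = 0
Σ ṁᵢCp,ᵢTᵢ = 179×2.53×0.275 + 424×2.53×27.6 + 2530×2.53×-47.4 = -273670
Σ ṁᵢCp,ᵢ = 179×2.53 + 424×2.53 + 2530×2.53 = 7926.5
T_out = -273670 / 7926.5 = -34.526 °C

T_out = -34.5 °C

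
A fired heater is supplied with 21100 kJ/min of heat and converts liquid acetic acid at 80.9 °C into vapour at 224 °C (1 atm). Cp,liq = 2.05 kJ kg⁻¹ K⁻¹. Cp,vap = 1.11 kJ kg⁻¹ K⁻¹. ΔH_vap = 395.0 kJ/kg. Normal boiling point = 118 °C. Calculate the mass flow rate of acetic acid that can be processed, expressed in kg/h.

Δh = 2.05×(118−80.9) + 395.0 + 1.11×(224−118) = 588.71 kJ/kg
Q = 21100 kJ/min = 351.67 kJ/s = 1.266e+06 kJ/h
ṁ = Q/Δh = 1.266e+06 / 588.71 = 2150.4 kg/h

ṁ = 2150 kg/h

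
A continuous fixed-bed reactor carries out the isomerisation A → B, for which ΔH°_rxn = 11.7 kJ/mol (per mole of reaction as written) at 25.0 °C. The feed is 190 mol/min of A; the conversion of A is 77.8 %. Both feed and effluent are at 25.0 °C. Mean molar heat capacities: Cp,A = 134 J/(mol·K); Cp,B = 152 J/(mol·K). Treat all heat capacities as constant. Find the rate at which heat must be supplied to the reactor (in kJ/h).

Q_in = 104000 kJ/h

Extent of reaction ξ = 0.778 × 190 = 147.82 mol/min
Reaction term: ξ·ΔH°_rxn = 147.82 × 11.7 = 1729.5 kJ/min
Q = ΔH = 1729.5 kJ/min = 28.825 kW
Heat supplied = 103770 kJ/h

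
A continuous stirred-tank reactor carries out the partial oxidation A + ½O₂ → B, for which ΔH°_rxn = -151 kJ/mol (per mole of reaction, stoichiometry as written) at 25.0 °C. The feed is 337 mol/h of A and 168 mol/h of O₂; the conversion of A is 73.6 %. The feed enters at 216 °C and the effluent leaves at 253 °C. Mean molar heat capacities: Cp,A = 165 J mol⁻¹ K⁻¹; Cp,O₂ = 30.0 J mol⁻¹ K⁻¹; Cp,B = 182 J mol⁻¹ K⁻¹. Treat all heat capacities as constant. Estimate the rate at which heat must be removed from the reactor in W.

Extent of reaction ξ = 0.736 × 337 = 248.03 mol/h
Reaction term: ξ·ΔH°_rxn = 248.03 × -151 = -37453 kJ/h
Sensible, feed 216→25 °C: -11583 kJ/h
Outlet flows (mol/h): A 88.968, O₂ 43.984, B 248.03
Sensible, products 25→253 °C: 13940 kJ/h
Q = ΔH = -35096 kJ/h = -9.7489 kW
Heat removed = 9748.9 W

Q_out = 9750 W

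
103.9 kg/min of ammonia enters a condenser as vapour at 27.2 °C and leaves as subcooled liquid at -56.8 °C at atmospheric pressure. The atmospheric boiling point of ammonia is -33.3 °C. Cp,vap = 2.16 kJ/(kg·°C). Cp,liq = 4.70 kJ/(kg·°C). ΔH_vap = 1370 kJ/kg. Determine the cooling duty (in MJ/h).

vapour 27.2→-33.3 °C: -130.68 kJ/kg
condensation at -33.3 °C: -1370 kJ/kg
liquid -33.3→-56.8 °C: -110.45 kJ/kg
Δh = -130.68 + -1370 + -110.45 = -1611.1 kJ/kg
Q = ṁ·Δh = 103.9 kg/min × -1611.1 kJ/kg = -167400 kJ/min
|Q| = 2789.9 kW = 10044 MJ/h

Q_c = 10000 MJ/h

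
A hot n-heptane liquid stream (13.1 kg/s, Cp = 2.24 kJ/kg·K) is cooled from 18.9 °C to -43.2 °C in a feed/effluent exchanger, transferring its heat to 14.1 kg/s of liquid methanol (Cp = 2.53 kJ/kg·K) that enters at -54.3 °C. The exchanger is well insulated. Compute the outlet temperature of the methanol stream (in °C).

T_c,out = -3.22 °C

Heat released by hot stream: Q = 13.1 × 2.24 × (18.9 − -43.2) = 1822.3 kJ/s
Energy balance on cold side (adiabatic exchanger): Q = ṁ_c·Cp_c·(T_c,out − T_c,in)
T_c,out = -54.3 + 1822.3/(14.1 × 2.53) = -3.2176 °C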